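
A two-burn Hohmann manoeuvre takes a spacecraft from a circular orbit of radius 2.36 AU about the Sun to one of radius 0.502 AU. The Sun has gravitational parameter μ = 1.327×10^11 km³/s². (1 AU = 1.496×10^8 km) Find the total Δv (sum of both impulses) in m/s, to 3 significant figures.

Δv = 19900 m/s

In km: r₁ = 2.36 × 1.496×10^8 = 3.53056×10^8 km; r₂ = 0.502 × 1.496×10^8 = 7.50992×10^7 km.
Transfer-ellipse semi-major axis a_t = (r₁ + r₂)/2 = (3.53056×10^8 + 7.50992×10^7)/2 = 2.140776×10^8 km.
At r₁ the circular-orbit speed is v₁ = √(μ/r₁) = 19.387 km/s.
On the transfer ellipse at r₁, vis-viva gives v_a = √[μ(2/r₁ − 1/a_t)] = 11.483 km/s.
First burn Δv₁ = |v_a − v₁| = 7.904 km/s.
At r₂, v₂ = √(μ/r₂) = 42.036 km/s.
Transfer-orbit speed at r₂: v_p = √[μ(2/r₂ − 1/a_t)] = 53.983 km/s.
Second burn Δv₂ = |v₂ − v_p| = 11.95 km/s.
Total Δv = Δv₁ + Δv₂ = 19.85 km/s.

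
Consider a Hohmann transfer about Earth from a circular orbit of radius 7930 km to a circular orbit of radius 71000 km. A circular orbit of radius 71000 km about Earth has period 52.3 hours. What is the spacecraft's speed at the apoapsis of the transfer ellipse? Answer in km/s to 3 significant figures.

v = 1.06 km/s

From Kepler's third law T² = 4π²r³/μ at r = 71000 km, T = 52.3 hours = 52.3 × 3600 s = 1.8828×10^5 s: μ = 4π²r³/T² = 3.98590×10^5 km³/s².
The Hohmann ellipse has a_t = (r₁ + r₂)/2 = 39465 km.
At apoapsis, r = 71000 km.
Applying v² = μ(2/r − 1/a_t): v = 1.062 km/s.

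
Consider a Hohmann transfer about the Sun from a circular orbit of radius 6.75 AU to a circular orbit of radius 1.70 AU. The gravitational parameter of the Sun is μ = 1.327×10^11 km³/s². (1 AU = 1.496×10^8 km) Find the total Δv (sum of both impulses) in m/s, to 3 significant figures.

In km: r₁ = 6.75 × 1.496×10^8 = 1.0098×10^9 km; r₂ = 1.70 × 1.496×10^8 = 2.5432×10^8 km.
Semi-major axis of the transfer orbit: a_t = (1.0098×10^9 + 2.5432×10^8)/2 = 6.3206×10^8 km.
At r₁ the circular-orbit speed is v₁ = √(μ/r₁) = 11.464 km/s.
Transfer-orbit speed at r₁ (v² = μ(2/r − 1/a)): v_a = √[μ(2/r₁ − 1/a_t)] = 7.2716 km/s.
First burn Δv₁ = |v_a − v₁| = 4.192 km/s.
At r₂, v₂ = √(μ/r₂) = 22.84 km/s.
Transfer-orbit speed at r₂: v_p = √[μ(2/r₂ − 1/a_t)] = 28.87 km/s.
Second burn Δv₂ = |v₂ − v_p| = 6.030 km/s.
Total Δv = Δv₁ + Δv₂ = 10.22 km/s.

Δv = 10200 m/s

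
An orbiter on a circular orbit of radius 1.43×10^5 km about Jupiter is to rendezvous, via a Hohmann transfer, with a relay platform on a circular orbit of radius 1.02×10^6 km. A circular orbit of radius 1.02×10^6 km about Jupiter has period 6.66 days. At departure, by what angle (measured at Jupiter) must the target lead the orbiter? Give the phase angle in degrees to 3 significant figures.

φ = 103°

From Kepler's third law T² = 4π²r³/μ at r = 1.02×10^6 km, T = 6.66 days = 6.66 × 86400 s = 5.75424×10^5 s: μ = 4π²r³/T² = 1.26527×10^8 km³/s².
Semi-major axis of the transfer orbit: a_t = (1.430×10^5 + 1.020×10^6)/2 = 5.815×10^5 km.
The half-period of the transfer ellipse is t = π√(a_t³/μ) = 1.2385×10^5 s.
The target's mean motion on its circular orbit is ω₂ = √(μ/r₂³) = 1.0919×10^-5 rad/s.
Angle swept by the target during transfer: ω₂·t = 1.3523 rad = 77.48°.
Arrival is 180° from departure on the ellipse, so φ = 180° − 77.48° = 103°.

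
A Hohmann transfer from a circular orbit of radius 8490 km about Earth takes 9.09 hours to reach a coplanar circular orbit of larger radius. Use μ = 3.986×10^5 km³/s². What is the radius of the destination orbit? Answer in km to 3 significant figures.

Transfer time t = 9.09 hours = 32724 s, and t = π√(a_t³/μ).
So a_t = (μ t²/π²)^(1/3) = (3.986×10^5 × (32724)² / π²)^(1/3) = 35101 km.
Since a_t = (r₁ + r₂)/2, r₂ = 2a_t − r₁ = 2×35101 − 8490 = 61712 km.

r₂ = 61700 km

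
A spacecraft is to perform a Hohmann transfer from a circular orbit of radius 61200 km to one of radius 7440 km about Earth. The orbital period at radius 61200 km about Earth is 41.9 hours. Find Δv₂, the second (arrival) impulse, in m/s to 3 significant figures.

Δv₂ = 2450 m/s

From Kepler's third law T² = 4π²r³/μ at r = 61200 km, T = 41.9 hours = 41.9 × 3600 s = 1.5084×10^5 s: μ = 4π²r³/T² = 3.97723×10^5 km³/s².
The Hohmann ellipse has a_t = (r₁ + r₂)/2 = 34320 km.
On the circular orbit at r = 7440 km, v_c = √(μ/r) = 7.3115 km/s.
Vis-viva on the transfer ellipse at r = 7440 km gives v_t = √[μ(2/r − 1/a_t)] = 9.7635 km/s.
Δv₂ = |v_t − v_c| = |9.7635 − 7.3115| = 2.452 km/s.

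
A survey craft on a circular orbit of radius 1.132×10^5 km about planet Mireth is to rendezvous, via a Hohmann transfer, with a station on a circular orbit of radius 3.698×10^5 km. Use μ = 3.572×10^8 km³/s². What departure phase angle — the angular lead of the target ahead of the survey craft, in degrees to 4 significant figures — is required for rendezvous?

The Hohmann ellipse has a_t = (r₁ + r₂)/2 = 2.415×10^5 km.
Transfer time t = π√(a_t³/μ) = 19727.4 s.
Target angular speed ω₂ = √(μ/r₂³) = 8.40437×10^-5 rad/s.
Angle swept by the target during transfer: ω₂·t = 1.65796 rad = 94.99°.
The survey craft traverses 180° on the transfer ellipse, so the target must lead by 180° − 94.99° = 85.01°.

φ = 85.01°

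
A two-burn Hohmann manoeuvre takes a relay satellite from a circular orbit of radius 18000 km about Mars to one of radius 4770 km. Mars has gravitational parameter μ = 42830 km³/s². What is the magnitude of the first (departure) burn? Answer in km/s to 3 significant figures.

The Hohmann ellipse has a_t = (r₁ + r₂)/2 = 11385 km.
Circular speed at r = 18000 km: v_c = √(μ/r) = 1.54254 km/s.
Transfer-orbit speed at the same r (vis-viva, a = a_t): v_t = √[μ(2/r − 1/a_t)] = 0.998460 km/s.
Δv₁ = |v_t − v_c| = |0.998460 − 1.54254| = 0.5441 km/s.

Δv₁ = 0.544 km/s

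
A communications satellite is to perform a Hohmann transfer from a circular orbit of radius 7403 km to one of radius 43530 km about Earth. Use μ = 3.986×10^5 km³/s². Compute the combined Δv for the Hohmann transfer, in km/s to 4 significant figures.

Transfer-ellipse semi-major axis a_t = (r₁ + r₂)/2 = (7403 + 43530)/2 = 25466.5 km.
Circular speed at r₁: v₁ = √(μ/r₁) = √(3.986×10^5/7403) = 7.33778 km/s.
On the transfer ellipse at r₁, vis-viva equation gives v_p = √[μ(2/r₁ − 1/a_t)] = 9.59344 km/s.
First burn Δv₁ = |v_p − v₁| = 2.2557 km/s.
At r₂, v₂ = √(μ/r₂) = 3.0260 km/s.
Transfer-orbit speed at r₂: v_a = √[μ(2/r₂ − 1/a_t)] = 1.6315 km/s.
Second burn Δv₂ = |v₂ − v_a| = 1.3945 km/s.
Δv = Δv₁ + Δv₂ = 2.2557 + 1.3945 = 3.650 km/s.

Δv = 3.650 km/s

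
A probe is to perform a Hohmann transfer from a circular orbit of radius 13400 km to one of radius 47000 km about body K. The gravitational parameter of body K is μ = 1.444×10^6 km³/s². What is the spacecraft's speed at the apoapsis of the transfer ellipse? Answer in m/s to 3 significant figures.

v = 3690 m/s

Semi-major axis of the transfer orbit: a_t = (13400 + 47000)/2 = 30200 km.
At apoapsis, r = 47000 km.
From the vis-viva equation, v = √[μ(2/r − 1/a_t)] = 3.692 km/s.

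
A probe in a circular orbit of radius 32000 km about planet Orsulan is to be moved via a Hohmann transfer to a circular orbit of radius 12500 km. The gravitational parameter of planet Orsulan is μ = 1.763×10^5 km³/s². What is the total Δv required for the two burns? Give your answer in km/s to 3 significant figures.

Δv = 1.34 km/s

Semi-major axis of the transfer orbit: a_t = (32000 + 12500)/2 = 22250 km.
At r₁ the circular-orbit speed is v₁ = √(μ/r₁) = 2.3472 km/s.
Transfer-orbit speed at r₁ (vis-viva): v_a = √[μ(2/r₁ − 1/a_t)] = 1.7593 km/s.
First burn Δv₁ = |v_a − v₁| = 0.5879 km/s.
At r₂, v₂ = √(μ/r₂) = 3.7555 km/s.
Transfer-orbit speed at r₂: v_p = √[μ(2/r₂ − 1/a_t)] = 4.5038 km/s.
Second burn Δv₂ = |v₂ − v_p| = 0.7483 km/s.
Δv = Δv₁ + Δv₂ = 0.5879 + 0.7483 = 1.336 km/s.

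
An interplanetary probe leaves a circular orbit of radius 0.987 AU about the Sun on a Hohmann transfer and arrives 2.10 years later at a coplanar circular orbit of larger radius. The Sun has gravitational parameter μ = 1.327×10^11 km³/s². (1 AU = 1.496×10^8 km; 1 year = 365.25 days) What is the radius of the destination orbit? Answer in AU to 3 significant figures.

In km: r₁ = 0.987 × 1.496×10^8 = 1.476552×10^8 km.
Transfer time t = 2.10 years × 365.25 × 86400 s = 6.627096×10^7 s, and t = π√(a_t³/μ).
So a_t = (μ t²/π²)^(1/3) = (1.327×10^11 × (6.627096×10^7)² / π²)^(1/3) = 3.8941×10^8 km.
Since a_t = (r₁ + r₂)/2, r₂ = 2a_t − r₁ = 2×3.8941×10^8 − 1.476552×10^8 = 6.311648×10^8 km.
In AU: r₂ = 6.311648×10^8 / 1.496×10^8 = 4.22 AU.

r₂ = 4.22 AU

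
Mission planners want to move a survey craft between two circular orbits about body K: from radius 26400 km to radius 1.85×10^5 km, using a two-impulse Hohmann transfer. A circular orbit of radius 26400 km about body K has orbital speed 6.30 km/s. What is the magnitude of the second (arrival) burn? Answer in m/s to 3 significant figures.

From the circular-orbit relation v² = μ/r at r = 26400 km: μ = v²r = (6.30)² × 26400 = 1.04782×10^6 km³/s².
The Hohmann ellipse has a_t = (r₁ + r₂)/2 = 1.057×10^5 km.
On the circular orbit at r = 1.850×10^5 km, v_c = √(μ/r) = 2.380 km/s.
Vis-viva on the transfer ellipse at r = 1.850×10^5 km gives v_t = √[μ(2/r − 1/a_t)] = 1.189 km/s.
Δv₂ = |v_t − v_c| = |1.189 − 2.380| = 1.191 km/s.

Δv₂ = 1190 m/s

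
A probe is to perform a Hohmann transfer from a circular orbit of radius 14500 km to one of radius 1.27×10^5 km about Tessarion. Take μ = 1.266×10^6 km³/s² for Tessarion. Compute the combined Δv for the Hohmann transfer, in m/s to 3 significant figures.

Semi-major axis of the transfer orbit: a_t = (14500 + 1.270×10^5)/2 = 70750 km.
At r₁ the circular-orbit speed is v₁ = √(μ/r₁) = 9.3440 km/s.
Transfer-orbit speed at r₁ (vis-viva equation): v_p = √[μ(2/r₁ − 1/a_t)] = 12.519 km/s.
First burn Δv₁ = |v_p − v₁| = 3.175 km/s.
At r₂, v₂ = √(μ/r₂) = 3.157 km/s.
Transfer-orbit speed at r₂: v_a = √[μ(2/r₂ − 1/a_t)] = 1.429 km/s.
Second burn Δv₂ = |v₂ − v_a| = 1.728 km/s.
Total Δv = Δv₁ + Δv₂ = 4.903 km/s.

Δv = 4900 m/s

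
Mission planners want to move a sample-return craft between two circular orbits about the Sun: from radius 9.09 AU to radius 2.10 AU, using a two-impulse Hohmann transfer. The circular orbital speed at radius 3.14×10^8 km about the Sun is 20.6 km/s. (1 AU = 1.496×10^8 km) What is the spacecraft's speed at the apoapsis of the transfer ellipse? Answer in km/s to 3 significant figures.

v = 6.06 km/s

From the circular-orbit relation v² = μ/r at r = 3.14×10^8 km: μ = v²r = (20.6)² × 3.14×10^8 = 1.33249×10^11 km³/s².
In km: r₁ = 9.09 × 1.496×10^8 = 1.359864×10^9 km; r₂ = 2.10 × 1.496×10^8 = 3.1416×10^8 km.
The Hohmann ellipse has a_t = (r₁ + r₂)/2 = 8.37012×10^8 km.
At apoapsis, r = 1.359864×10^9 km.
Vis-viva: v = √[μ(2/r − 1/a_t)] = √[1.33249×10^11 × (2/1.359864×10^9 − 1/8.37012×10^8)] = 6.064 km/s.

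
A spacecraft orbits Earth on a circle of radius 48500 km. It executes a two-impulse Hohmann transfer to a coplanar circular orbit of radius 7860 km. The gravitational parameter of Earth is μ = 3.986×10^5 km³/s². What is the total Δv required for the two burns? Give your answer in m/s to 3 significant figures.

Δv = 3570 m/s

Transfer-ellipse semi-major axis a_t = (r₁ + r₂)/2 = (48500 + 7860)/2 = 28180 km.
At r₁ the circular-orbit speed is v₁ = √(μ/r₁) = 2.867 km/s.
Transfer-orbit speed at r₁ (vis-viva equation): v_a = √[μ(2/r₁ − 1/a_t)] = 1.514 km/s.
First burn Δv₁ = |v_a − v₁| = 1.353 km/s.
At r₂, v₂ = √(μ/r₂) = 7.121 km/s.
Transfer-orbit speed at r₂: v_p = √[μ(2/r₂ − 1/a_t)] = 9.342 km/s.
Second burn Δv₂ = |v₂ − v_p| = 2.221 km/s.
Total Δv = Δv₁ + Δv₂ = 3.574 km/s.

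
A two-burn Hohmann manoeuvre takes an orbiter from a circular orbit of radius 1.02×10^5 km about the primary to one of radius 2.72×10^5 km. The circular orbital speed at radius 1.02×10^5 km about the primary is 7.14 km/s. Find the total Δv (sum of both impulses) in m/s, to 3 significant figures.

From the circular-orbit relation v² = μ/r at r = 1.02×10^5 km: μ = v²r = (7.14)² × 1.02×10^5 = 5.19992×10^6 km³/s².
The Hohmann ellipse has a_t = (r₁ + r₂)/2 = 1.870×10^5 km.
At r₁ the circular-orbit speed is v₁ = √(μ/r₁) = 7.140 km/s.
On the transfer ellipse at r₁, vis-viva gives v_p = √[μ(2/r₁ − 1/a_t)] = 8.611 km/s.
First burn Δv₁ = |v_p − v₁| = 1.471 km/s.
Circular speed at r₂: v₂ = √(μ/r₂) = 4.372 km/s.
Transfer-orbit speed at r₂: v_a = √[μ(2/r₂ − 1/a_t)] = 3.229 km/s.
Second burn Δv₂ = |v₂ − v_a| = 1.143 km/s.
Total Δv = Δv₁ + Δv₂ = 2.614 km/s.

Δv = 2610 m/s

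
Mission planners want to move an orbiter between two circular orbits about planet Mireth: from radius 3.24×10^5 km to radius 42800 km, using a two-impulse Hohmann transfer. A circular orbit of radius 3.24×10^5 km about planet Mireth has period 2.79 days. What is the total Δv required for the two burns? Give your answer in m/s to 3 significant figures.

Δv = 12000 m/s

From Kepler's third law T² = 4π²r³/μ at r = 3.24×10^5 km, T = 2.79 days = 2.79 × 86400 s = 2.41056×10^5 s: μ = 4π²r³/T² = 2.31078×10^7 km³/s².
The Hohmann ellipse has a_t = (r₁ + r₂)/2 = 1.834×10^5 km.
At r₁ the circular-orbit speed is v₁ = √(μ/r₁) = 8.445 km/s.
On the transfer ellipse at r₁, v² = μ(2/r − 1/a) gives v_a = √[μ(2/r₁ − 1/a_t)] = 4.080 km/s.
First burn Δv₁ = |v_a − v₁| = 4.365 km/s.
At r₂, v₂ = √(μ/r₂) = 23.236 km/s.
Transfer-orbit speed at r₂: v_p = √[μ(2/r₂ − 1/a_t)] = 30.884 km/s.
Second burn Δv₂ = |v₂ − v_p| = 7.648 km/s.
Total Δv = Δv₁ + Δv₂ = 12.01 km/s.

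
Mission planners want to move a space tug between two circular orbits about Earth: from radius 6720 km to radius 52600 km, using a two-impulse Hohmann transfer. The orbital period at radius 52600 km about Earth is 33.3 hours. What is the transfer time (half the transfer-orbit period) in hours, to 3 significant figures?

From Kepler's third law T² = 4π²r³/μ at r = 52600 km, T = 33.3 hours = 33.3 × 3600 s = 1.1988×10^5 s: μ = 4π²r³/T² = 3.99782×10^5 km³/s².
Transfer-ellipse semi-major axis a_t = (r₁ + r₂)/2 = (6720 + 52600)/2 = 29660 km.
By Kepler's third law the transfer-orbit period is T = 2π√(a_t³/μ), so t = T/2 = 25380 s.
Converting: 25380 s ÷ 3600 s/hour = 7.05 hours.

t = 7.05 hours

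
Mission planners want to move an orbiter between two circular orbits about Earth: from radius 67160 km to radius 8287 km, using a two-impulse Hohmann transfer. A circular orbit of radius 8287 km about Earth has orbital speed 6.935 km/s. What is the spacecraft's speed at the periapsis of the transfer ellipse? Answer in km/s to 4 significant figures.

From the circular-orbit relation v² = μ/r at r = 8287 km: μ = v²r = (6.935)² × 8287 = 3.98557×10^5 km³/s².
Transfer-ellipse semi-major axis a_t = (r₁ + r₂)/2 = (67160 + 8287)/2 = 37723.5 km.
The periapsis of the transfer ellipse is at r = 8287 km.
From the vis-viva equation, v = √[μ(2/r − 1/a_t)] = 9.253 km/s.

v = 9.253 km/s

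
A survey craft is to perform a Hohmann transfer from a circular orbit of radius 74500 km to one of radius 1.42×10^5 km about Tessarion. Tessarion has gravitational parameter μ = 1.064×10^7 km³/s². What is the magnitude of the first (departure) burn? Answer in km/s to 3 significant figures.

Δv₁ = 1.74 km/s

Semi-major axis of the transfer orbit: a_t = (74500 + 1.420×10^5)/2 = 1.0825×10^5 km.
On the circular orbit at r = 74500 km, v_c = √(μ/r) = 11.9507 km/s.
Transfer-orbit speed at the same r (vis-viva, a = a_t): v_t = √[μ(2/r − 1/a_t)] = 13.6875 km/s.
Δv₁ = |v_t − v_c| = |13.6875 − 11.9507| = 1.737 km/s.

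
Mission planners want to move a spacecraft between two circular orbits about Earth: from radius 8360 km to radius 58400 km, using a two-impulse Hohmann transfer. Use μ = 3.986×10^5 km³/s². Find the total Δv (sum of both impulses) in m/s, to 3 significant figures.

Δv = 3530 m/s

The Hohmann ellipse has a_t = (r₁ + r₂)/2 = 33380 km.
At r₁ the circular-orbit speed is v₁ = √(μ/r₁) = 6.905 km/s.
On the transfer ellipse at r₁, v² = μ(2/r − 1/a) gives v_p = √[μ(2/r₁ − 1/a_t)] = 9.133 km/s.
First burn Δv₁ = |v_p − v₁| = 2.228 km/s.
At r₂, v₂ = √(μ/r₂) = 2.6125 km/s.
Transfer-orbit speed at r₂: v_a = √[μ(2/r₂ − 1/a_t)] = 1.3074 km/s.
Second burn Δv₂ = |v₂ − v_a| = 1.305 km/s.
Total Δv = Δv₁ + Δv₂ = 3.533 km/s.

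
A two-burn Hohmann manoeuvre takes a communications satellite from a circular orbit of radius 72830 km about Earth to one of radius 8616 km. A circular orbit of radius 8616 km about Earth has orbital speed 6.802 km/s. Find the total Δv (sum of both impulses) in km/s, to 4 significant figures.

From the circular-orbit relation v² = μ/r at r = 8616 km: μ = v²r = (6.802)² × 8616 = 3.98638×10^5 km³/s².
Semi-major axis of the transfer orbit: a_t = (72830 + 8616)/2 = 40723 km.
At r₁ the circular-orbit speed is v₁ = √(μ/r₁) = 2.33956 km/s.
On the transfer ellipse at r₁, vis-viva gives v_a = √[μ(2/r₁ − 1/a_t)] = 1.07614 km/s.
First burn Δv₁ = |v_a − v₁| = 1.2634 km/s.
Circular speed at r₂: v₂ = √(μ/r₂) = 6.8020 km/s.
Transfer-orbit speed at r₂: v_p = √[μ(2/r₂ − 1/a_t)] = 9.0964 km/s.
Second burn Δv₂ = |v₂ − v_p| = 2.2944 km/s.
Total Δv = Δv₁ + Δv₂ = 3.558 km/s.

Δv = 3.558 km/s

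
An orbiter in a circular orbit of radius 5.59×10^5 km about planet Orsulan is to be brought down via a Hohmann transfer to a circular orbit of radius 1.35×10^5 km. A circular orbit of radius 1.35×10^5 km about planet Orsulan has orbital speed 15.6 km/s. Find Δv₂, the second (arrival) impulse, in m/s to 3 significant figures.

Δv₂ = 4200 m/s

From the circular-orbit relation v² = μ/r at r = 1.35×10^5 km: μ = v²r = (15.6)² × 1.35×10^5 = 3.28536×10^7 km³/s².
Transfer-ellipse semi-major axis a_t = (r₁ + r₂)/2 = (5.590×10^5 + 1.350×10^5)/2 = 3.470×10^5 km.
On the circular orbit at r = 1.350×10^5 km, v_c = √(μ/r) = 15.60 km/s.
Transfer-orbit speed at the same r (vis-viva, a = a_t): v_t = √[μ(2/r − 1/a_t)] = 19.80 km/s.
Δv₂ = |v_t − v_c| = |19.80 − 15.60| = 4.200 km/s.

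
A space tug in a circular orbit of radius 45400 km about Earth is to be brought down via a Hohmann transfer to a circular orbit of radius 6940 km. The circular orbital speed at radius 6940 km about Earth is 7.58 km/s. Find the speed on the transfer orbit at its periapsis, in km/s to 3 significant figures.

v = 9.98 km/s

From the circular-orbit relation v² = μ/r at r = 6940 km: μ = v²r = (7.58)² × 6940 = 3.98747×10^5 km³/s².
Semi-major axis of the transfer orbit: a_t = (45400 + 6940)/2 = 26170 km.
The periapsis of the transfer ellipse is at r = 6940 km.
Applying v² = μ(2/r − 1/a_t): v = 9.984 km/s.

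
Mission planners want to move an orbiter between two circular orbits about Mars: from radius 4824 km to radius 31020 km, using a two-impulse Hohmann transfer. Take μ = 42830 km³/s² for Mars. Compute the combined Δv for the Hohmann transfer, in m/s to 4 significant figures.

Δv = 1506 m/s

The Hohmann ellipse has a_t = (r₁ + r₂)/2 = 17922 km.
At r₁ the circular-orbit speed is v₁ = √(μ/r₁) = 2.9797 km/s.
Transfer-orbit speed at r₁ (v² = μ(2/r − 1/a)): v_p = √[μ(2/r₁ − 1/a_t)] = 3.9201 km/s.
First burn Δv₁ = |v_p − v₁| = 0.9404 km/s.
Circular speed at r₂: v₂ = √(μ/r₂) = 1.175 km/s.
Transfer-orbit speed at r₂: v_a = √[μ(2/r₂ − 1/a_t)] = 0.6096 km/s.
Second burn Δv₂ = |v₂ − v_a| = 0.5654 km/s.
Total Δv = Δv₁ + Δv₂ = 1.506 km/s.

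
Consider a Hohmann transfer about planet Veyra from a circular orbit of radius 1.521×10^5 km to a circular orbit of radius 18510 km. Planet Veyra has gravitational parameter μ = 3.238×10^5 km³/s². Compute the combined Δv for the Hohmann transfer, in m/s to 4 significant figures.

Δv = 2182 m/s

Transfer-ellipse semi-major axis a_t = (r₁ + r₂)/2 = (1.521×10^5 + 18510)/2 = 85305 km.
Circular speed at r₁: v₁ = √(μ/r₁) = √(3.238×10^5/1.521×10^5) = 1.4590622 km/s.
Transfer-orbit speed at r₁ (vis-viva equation): v_a = √[μ(2/r₁ − 1/a_t)] = 0.67965698 km/s.
First burn Δv₁ = |v_a − v₁| = 0.77941 km/s.
At r₂, v₂ = √(μ/r₂) = 4.1825 km/s.
Transfer-orbit speed at r₂: v_p = √[μ(2/r₂ − 1/a_t)] = 5.5849 km/s.
Second burn Δv₂ = |v₂ − v_p| = 1.4024 km/s.
Δv = Δv₁ + Δv₂ = 0.77941 + 1.4024 = 2.182 km/s.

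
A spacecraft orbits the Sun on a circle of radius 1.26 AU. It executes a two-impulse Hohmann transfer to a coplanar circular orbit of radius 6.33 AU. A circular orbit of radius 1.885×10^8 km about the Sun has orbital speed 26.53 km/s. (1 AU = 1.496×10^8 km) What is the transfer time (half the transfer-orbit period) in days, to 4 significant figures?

t = 1350 days

From the circular-orbit relation v² = μ/r at r = 1.885×10^8 km: μ = v²r = (26.53)² × 1.885×10^8 = 1.32674×10^11 km³/s².
In km: r₁ = 1.26 × 1.496×10^8 = 1.88496×10^8 km; r₂ = 6.33 × 1.496×10^8 = 9.46968×10^8 km.
Transfer-ellipse semi-major axis a_t = (r₁ + r₂)/2 = (1.88496×10^8 + 9.46968×10^8)/2 = 5.67732×10^8 km.
Transfer time t = π√(a_t³/μ) = π√((5.67732×10^8)³ / 1.32674×10^11) = 1.1667×10^8 s.
Converting: 1.1667×10^8 s ÷ 86400 s/day = 1350 days.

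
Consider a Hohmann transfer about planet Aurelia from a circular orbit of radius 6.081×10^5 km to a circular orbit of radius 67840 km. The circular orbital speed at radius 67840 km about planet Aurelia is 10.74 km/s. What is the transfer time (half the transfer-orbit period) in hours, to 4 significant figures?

t = 61.29 hours

From the circular-orbit relation v² = μ/r at r = 67840 km: μ = v²r = (10.74)² × 67840 = 7.82518×10^6 km³/s².
The Hohmann ellipse has a_t = (r₁ + r₂)/2 = 3.3797×10^5 km.
By Kepler's third law the transfer-orbit period is T = 2π√(a_t³/μ), so t = T/2 = 2.2066×10^5 s.
Converting: 2.2066×10^5 s ÷ 3600 s/hour = 61.29 hours.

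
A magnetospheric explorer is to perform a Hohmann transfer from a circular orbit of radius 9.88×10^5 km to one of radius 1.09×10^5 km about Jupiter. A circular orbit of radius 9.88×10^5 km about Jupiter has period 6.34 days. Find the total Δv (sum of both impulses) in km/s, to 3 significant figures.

From Kepler's third law T² = 4π²r³/μ at r = 9.88×10^5 km, T = 6.34 days = 6.34 × 86400 s = 5.47776×10^5 s: μ = 4π²r³/T² = 1.26889×10^8 km³/s².
The Hohmann ellipse has a_t = (r₁ + r₂)/2 = 5.485×10^5 km.
At r₁ the circular-orbit speed is v₁ = √(μ/r₁) = 11.333 km/s.
Transfer-orbit speed at r₁ (vis-viva): v_a = √[μ(2/r₁ − 1/a_t)] = 5.0519 km/s.
First burn Δv₁ = |v_a − v₁| = 6.281 km/s.
At r₂, v₂ = √(μ/r₂) = 34.12 km/s.
Transfer-orbit speed at r₂: v_p = √[μ(2/r₂ − 1/a_t)] = 45.79 km/s.
Second burn Δv₂ = |v₂ − v_p| = 11.67 km/s.
Δv = Δv₁ + Δv₂ = 6.281 + 11.67 = 17.95 km/s.

Δv = 18.0 km/s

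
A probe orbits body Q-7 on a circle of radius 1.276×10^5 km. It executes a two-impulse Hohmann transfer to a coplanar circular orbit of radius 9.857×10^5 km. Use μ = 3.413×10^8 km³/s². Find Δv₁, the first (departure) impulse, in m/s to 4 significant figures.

Semi-major axis of the transfer orbit: a_t = (1.276×10^5 + 9.857×10^5)/2 = 5.5665×10^5 km.
On the circular orbit at r = 1.276×10^5 km, v_c = √(μ/r) = 51.72 km/s.
Vis-viva on the transfer ellipse at r = 1.276×10^5 km gives v_t = √[μ(2/r − 1/a_t)] = 68.82 km/s.
Δv₁ = |v_t − v_c| = |68.82 − 51.72| = 17.10 km/s.

Δv₁ = 17100 m/s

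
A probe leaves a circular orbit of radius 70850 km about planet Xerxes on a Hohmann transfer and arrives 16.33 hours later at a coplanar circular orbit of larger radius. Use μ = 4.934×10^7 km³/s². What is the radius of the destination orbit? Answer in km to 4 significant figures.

Transfer time t = 16.33 hours = 58788 s, and t = π√(a_t³/μ).
So a_t = (μ t²/π²)^(1/3) = (4.934×10^7 × (58788)² / π²)^(1/3) = 2.5852×10^5 km.
Since a_t = (r₁ + r₂)/2, r₂ = 2a_t − r₁ = 2×2.5852×10^5 − 70850 = 4.4619×10^5 km.

r₂ = 4.462×10^5 km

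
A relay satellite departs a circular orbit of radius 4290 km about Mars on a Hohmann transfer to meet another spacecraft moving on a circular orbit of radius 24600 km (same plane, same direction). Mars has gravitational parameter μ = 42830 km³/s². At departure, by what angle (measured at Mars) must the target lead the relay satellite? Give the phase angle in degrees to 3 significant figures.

The Hohmann ellipse has a_t = (r₁ + r₂)/2 = 14445 km.
The half-period of the transfer ellipse is t = π√(a_t³/μ) = 26354 s.
The target's mean motion on its circular orbit is ω₂ = √(μ/r₂³) = 5.3638×10^-5 rad/s.
Angle swept by the target during transfer: ω₂·t = 1.4136 rad = 80.99°.
The relay satellite traverses 180° on the transfer ellipse, so the target must lead by 180° − 80.99° = 99.0°.

φ = 99.0°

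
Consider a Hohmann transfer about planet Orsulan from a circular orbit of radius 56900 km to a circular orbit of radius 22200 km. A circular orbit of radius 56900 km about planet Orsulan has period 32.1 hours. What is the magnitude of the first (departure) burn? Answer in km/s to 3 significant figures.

From Kepler's third law T² = 4π²r³/μ at r = 56900 km, T = 32.1 hours = 32.1 × 3600 s = 1.1556×10^5 s: μ = 4π²r³/T² = 5.44605×10^5 km³/s².
Transfer-ellipse semi-major axis a_t = (r₁ + r₂)/2 = (56900 + 22200)/2 = 39550 km.
Circular speed at r = 56900 km: v_c = √(μ/r) = 3.09375 km/s.
Transfer-orbit speed at the same r (vis-viva, a = a_t): v_t = √[μ(2/r − 1/a_t)] = 2.31786 km/s.
Δv₁ = |v_t − v_c| = |2.31786 − 3.09375| = 0.7759 km/s.

Δv₁ = 0.776 km/s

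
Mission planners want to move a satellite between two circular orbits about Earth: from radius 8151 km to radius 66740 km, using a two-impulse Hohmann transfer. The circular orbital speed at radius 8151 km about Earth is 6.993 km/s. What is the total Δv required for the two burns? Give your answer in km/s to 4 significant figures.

From the circular-orbit relation v² = μ/r at r = 8151 km: μ = v²r = (6.993)² × 8151 = 3.98601×10^5 km³/s².
The Hohmann ellipse has a_t = (r₁ + r₂)/2 = 37445.5 km.
Circular speed at r₁: v₁ = √(μ/r₁) = √(3.98601×10^5/8151) = 6.993 km/s.
On the transfer ellipse at r₁, vis-viva equation gives v_p = √[μ(2/r₁ − 1/a_t)] = 9.336 km/s.
First burn Δv₁ = |v_p − v₁| = 2.343 km/s.
At r₂, v₂ = √(μ/r₂) = 2.444 km/s.
Transfer-orbit speed at r₂: v_a = √[μ(2/r₂ − 1/a_t)] = 1.140 km/s.
Second burn Δv₂ = |v₂ − v_a| = 1.304 km/s.
Δv = Δv₁ + Δv₂ = 2.343 + 1.304 = 3.647 km/s.

Δv = 3.647 km/s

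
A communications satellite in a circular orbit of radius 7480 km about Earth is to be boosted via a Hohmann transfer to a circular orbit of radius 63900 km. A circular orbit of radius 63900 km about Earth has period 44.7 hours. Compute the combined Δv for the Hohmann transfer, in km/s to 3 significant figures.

From Kepler's third law T² = 4π²r³/μ at r = 63900 km, T = 44.7 hours = 44.7 × 3600 s = 1.6092×10^5 s: μ = 4π²r³/T² = 3.97779×10^5 km³/s².
Transfer-ellipse semi-major axis a_t = (r₁ + r₂)/2 = (7480 + 63900)/2 = 35690 km.
At r₁ the circular-orbit speed is v₁ = √(μ/r₁) = 7.2924 km/s.
Transfer-orbit speed at r₁ (v² = μ(2/r − 1/a)): v_p = √[μ(2/r₁ − 1/a_t)] = 9.7577 km/s.
First burn Δv₁ = |v_p − v₁| = 2.465 km/s.
At r₂, v₂ = √(μ/r₂) = 2.495 km/s.
Transfer-orbit speed at r₂: v_a = √[μ(2/r₂ − 1/a_t)] = 1.142 km/s.
Second burn Δv₂ = |v₂ − v_a| = 1.353 km/s.
Δv = Δv₁ + Δv₂ = 2.465 + 1.353 = 3.818 km/s.

Δv = 3.82 km/s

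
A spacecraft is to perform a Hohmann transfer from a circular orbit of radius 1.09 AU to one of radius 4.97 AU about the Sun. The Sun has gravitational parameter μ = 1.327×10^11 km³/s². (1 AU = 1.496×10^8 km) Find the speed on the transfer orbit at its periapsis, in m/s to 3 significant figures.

v = 36500 m/s

In km: r₁ = 1.09 × 1.496×10^8 = 1.63064×10^8 km; r₂ = 4.97 × 1.496×10^8 = 7.43512×10^8 km.
Transfer-ellipse semi-major axis a_t = (r₁ + r₂)/2 = (1.63064×10^8 + 7.43512×10^8)/2 = 4.53288×10^8 km.
The periapsis of the transfer ellipse is at r = 1.63064×10^8 km.
Vis-viva: v = √[μ(2/r − 1/a_t)] = √[1.327×10^11 × (2/1.63064×10^8 − 1/4.53288×10^8)] = 36.54 km/s.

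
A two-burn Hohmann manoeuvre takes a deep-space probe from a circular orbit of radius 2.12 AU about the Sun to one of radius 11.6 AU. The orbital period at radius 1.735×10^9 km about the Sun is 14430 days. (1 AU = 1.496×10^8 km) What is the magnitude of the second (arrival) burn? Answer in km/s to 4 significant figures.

From Kepler's third law T² = 4π²r³/μ at r = 1.735×10^9 km, T = 14430 days = 14430 × 86400 s = 1.246752×10^9 s: μ = 4π²r³/T² = 1.32647×10^11 km³/s².
In km: r₁ = 2.12 × 1.496×10^8 = 3.17152×10^8 km; r₂ = 11.6 × 1.496×10^8 = 1.73536×10^9 km.
Transfer-ellipse semi-major axis a_t = (r₁ + r₂)/2 = (3.17152×10^8 + 1.73536×10^9)/2 = 1.026256×10^9 km.
On the circular orbit at r = 1.73536×10^9 km, v_c = √(μ/r) = 8.743 km/s.
Vis-viva on the transfer ellipse at r = 1.73536×10^9 km gives v_t = √[μ(2/r − 1/a_t)] = 4.860 km/s.
Δv₂ = |v_t − v_c| = |4.860 − 8.743| = 3.883 km/s.

Δv₂ = 3.883 km/s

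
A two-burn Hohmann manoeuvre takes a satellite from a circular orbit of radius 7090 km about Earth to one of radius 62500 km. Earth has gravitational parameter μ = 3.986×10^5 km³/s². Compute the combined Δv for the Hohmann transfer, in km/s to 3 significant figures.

Δv = 3.94 km/s

The Hohmann ellipse has a_t = (r₁ + r₂)/2 = 34795 km.
At r₁ the circular-orbit speed is v₁ = √(μ/r₁) = 7.49800 km/s.
Transfer-orbit speed at r₁ (vis-viva equation): v_p = √[μ(2/r₁ − 1/a_t)] = 10.0491 km/s.
First burn Δv₁ = |v_p − v₁| = 2.55110 km/s.
Circular speed at r₂: v₂ = √(μ/r₂) = 2.52539 km/s.
Transfer-orbit speed at r₂: v_a = √[μ(2/r₂ − 1/a_t)] = 1.13997 km/s.
Second burn Δv₂ = |v₂ − v_a| = 1.38542 km/s.
Δv = Δv₁ + Δv₂ = 2.55110 + 1.38542 = 3.937 km/s.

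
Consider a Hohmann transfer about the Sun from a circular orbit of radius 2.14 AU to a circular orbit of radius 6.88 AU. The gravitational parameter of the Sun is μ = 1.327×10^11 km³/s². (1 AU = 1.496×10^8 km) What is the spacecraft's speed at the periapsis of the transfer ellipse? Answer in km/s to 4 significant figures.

In km: r₁ = 2.14 × 1.496×10^8 = 3.20144×10^8 km; r₂ = 6.88 × 1.496×10^8 = 1.029248×10^9 km.
The Hohmann ellipse has a_t = (r₁ + r₂)/2 = 6.74696×10^8 km.
The periapsis of the transfer ellipse is at r = 3.20144×10^8 km.
From the vis-viva equation, v = √[μ(2/r − 1/a_t)] = 25.15 km/s.

v = 25.15 km/s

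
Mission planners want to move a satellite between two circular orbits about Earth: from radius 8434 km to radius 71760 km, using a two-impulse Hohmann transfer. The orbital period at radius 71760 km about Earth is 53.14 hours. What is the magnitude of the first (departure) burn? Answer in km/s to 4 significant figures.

From Kepler's third law T² = 4π²r³/μ at r = 71760 km, T = 53.14 hours = 53.14 × 3600 s = 1.91304×10^5 s: μ = 4π²r³/T² = 3.98620×10^5 km³/s².
Semi-major axis of the transfer orbit: a_t = (8434 + 71760)/2 = 40097 km.
On the circular orbit at r = 8434 km, v_c = √(μ/r) = 6.875 km/s.
Transfer-orbit speed at the same r (vis-viva, a = a_t): v_t = √[μ(2/r − 1/a_t)] = 9.197 km/s.
Δv₁ = |v_t − v_c| = |9.197 − 6.875| = 2.322 km/s.

Δv₁ = 2.322 km/s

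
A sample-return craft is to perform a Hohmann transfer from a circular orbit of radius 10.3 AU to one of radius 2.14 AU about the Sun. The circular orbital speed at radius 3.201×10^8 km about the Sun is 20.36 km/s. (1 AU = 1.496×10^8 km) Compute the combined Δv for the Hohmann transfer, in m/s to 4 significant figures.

From the circular-orbit relation v² = μ/r at r = 3.201×10^8 km: μ = v²r = (20.36)² × 3.201×10^8 = 1.32691×10^11 km³/s².
In km: r₁ = 10.3 × 1.496×10^8 = 1.54088×10^9 km; r₂ = 2.14 × 1.496×10^8 = 3.20144×10^8 km.
Transfer-ellipse semi-major axis a_t = (r₁ + r₂)/2 = (1.54088×10^9 + 3.20144×10^8)/2 = 9.30512×10^8 km.
At r₁ the circular-orbit speed is v₁ = √(μ/r₁) = 9.2797 km/s.
Transfer-orbit speed at r₁ (vis-viva): v_a = √[μ(2/r₁ − 1/a_t)] = 5.4431 km/s.
First burn Δv₁ = |v_a − v₁| = 3.8366 km/s.
Circular speed at r₂: v₂ = √(μ/r₂) = 20.3586 km/s.
Transfer-orbit speed at r₂: v_p = √[μ(2/r₂ − 1/a_t)] = 26.1982 km/s.
Second burn Δv₂ = |v₂ − v_p| = 5.8396 km/s.
Δv = Δv₁ + Δv₂ = 3.8366 + 5.8396 = 9.676 km/s.

Δv = 9676 m/s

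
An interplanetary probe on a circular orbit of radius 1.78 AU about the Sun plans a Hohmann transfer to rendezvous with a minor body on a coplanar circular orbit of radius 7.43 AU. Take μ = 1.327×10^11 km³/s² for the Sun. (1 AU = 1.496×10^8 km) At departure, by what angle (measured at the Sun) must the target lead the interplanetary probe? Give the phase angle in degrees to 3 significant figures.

In km: r₁ = 1.78 × 1.496×10^8 = 2.66288×10^8 km; r₂ = 7.43 × 1.496×10^8 = 1.111528×10^9 km.
The Hohmann ellipse has a_t = (r₁ + r₂)/2 = 6.88908×10^8 km.
Transfer time t = π√(a_t³/μ) = 1.5594×10^8 s.
The target's mean motion on its circular orbit is ω₂ = √(μ/r₂³) = 9.8300×10^-9 rad/s.
Angle swept by the target during transfer: ω₂·t = 1.533 rad = 87.83°.
The interplanetary probe traverses 180° on the transfer ellipse, so the target must lead by 180° − 87.83° = 92.2°.

φ = 92.2°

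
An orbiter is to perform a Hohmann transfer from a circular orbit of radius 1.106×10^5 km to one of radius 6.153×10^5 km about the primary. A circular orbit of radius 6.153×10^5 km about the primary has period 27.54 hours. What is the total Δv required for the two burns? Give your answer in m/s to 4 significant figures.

Δv = 45250 m/s

From Kepler's third law T² = 4π²r³/μ at r = 6.153×10^5 km, T = 27.54 hours = 27.54 × 3600 s = 99144 s: μ = 4π²r³/T² = 9.35594×10^8 km³/s².
Transfer-ellipse semi-major axis a_t = (r₁ + r₂)/2 = (1.106×10^5 + 6.153×10^5)/2 = 3.6295×10^5 km.
Circular speed at r₁: v₁ = √(μ/r₁) = √(9.35594×10^8/1.106×10^5) = 91.974 km/s.
Transfer-orbit speed at r₁ (vis-viva equation): v_p = √[μ(2/r₁ − 1/a_t)] = 119.75 km/s.
First burn Δv₁ = |v_p − v₁| = 27.78 km/s.
Circular speed at r₂: v₂ = √(μ/r₂) = 38.994 km/s.
Transfer-orbit speed at r₂: v_a = √[μ(2/r₂ − 1/a_t)] = 21.526 km/s.
Second burn Δv₂ = |v₂ − v_a| = 17.47 km/s.
Total Δv = Δv₁ + Δv₂ = 45.25 km/s.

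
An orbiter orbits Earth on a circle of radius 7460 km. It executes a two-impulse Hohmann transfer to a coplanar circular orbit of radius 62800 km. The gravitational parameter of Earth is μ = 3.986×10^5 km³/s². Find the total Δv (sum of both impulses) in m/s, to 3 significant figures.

Transfer-ellipse semi-major axis a_t = (r₁ + r₂)/2 = (7460 + 62800)/2 = 35130 km.
At r₁ the circular-orbit speed is v₁ = √(μ/r₁) = 7.3097 km/s.
Transfer-orbit speed at r₁ (v² = μ(2/r − 1/a)): v_p = √[μ(2/r₁ − 1/a_t)] = 9.7733 km/s.
First burn Δv₁ = |v_p − v₁| = 2.464 km/s.
At r₂, v₂ = √(μ/r₂) = 2.519 km/s.
Transfer-orbit speed at r₂: v_a = √[μ(2/r₂ − 1/a_t)] = 1.161 km/s.
Second burn Δv₂ = |v₂ − v_a| = 1.358 km/s.
Total Δv = Δv₁ + Δv₂ = 3.822 km/s.

Δv = 3820 m/s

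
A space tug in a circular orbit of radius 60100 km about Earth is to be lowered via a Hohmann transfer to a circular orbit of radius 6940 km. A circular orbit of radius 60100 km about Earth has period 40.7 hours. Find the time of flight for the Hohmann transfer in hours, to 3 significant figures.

t = 8.48 hours

From Kepler's third law T² = 4π²r³/μ at r = 60100 km, T = 40.7 hours = 40.7 × 3600 s = 1.4652×10^5 s: μ = 4π²r³/T² = 3.99199×10^5 km³/s².
Semi-major axis of the transfer orbit: a_t = (60100 + 6940)/2 = 33520 km.
Half the transfer-orbit period gives t = π√(a_t³/μ) = 30515 s.
Converting: 30515 s ÷ 3600 s/hour = 8.48 hours.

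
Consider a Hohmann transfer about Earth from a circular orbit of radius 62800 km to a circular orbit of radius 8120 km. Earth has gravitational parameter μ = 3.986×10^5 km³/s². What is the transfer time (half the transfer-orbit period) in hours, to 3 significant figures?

t = 9.23 hours

Transfer-ellipse semi-major axis a_t = (r₁ + r₂)/2 = (62800 + 8120)/2 = 35460 km.
By Kepler's third law the transfer-orbit period is T = 2π√(a_t³/μ), so t = T/2 = 33230 s.
Converting: 33230 s ÷ 3600 s/hour = 9.23 hours.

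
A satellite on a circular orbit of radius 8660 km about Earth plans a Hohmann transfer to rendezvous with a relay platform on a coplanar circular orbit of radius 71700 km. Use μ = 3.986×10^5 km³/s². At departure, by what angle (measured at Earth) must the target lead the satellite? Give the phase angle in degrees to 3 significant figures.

φ = 104°

Transfer-ellipse semi-major axis a_t = (r₁ + r₂)/2 = (8660 + 71700)/2 = 40180 km.
Transfer time t = π√(a_t³/μ) = 40077 s.
The target's mean motion on its circular orbit is ω₂ = √(μ/r₂³) = 3.2884×10^-5 rad/s.
Angle swept by the target during transfer: ω₂·t = 1.3179 rad = 75.51°.
Arrival is 180° from departure on the ellipse, so φ = 180° − 75.51° = 104°.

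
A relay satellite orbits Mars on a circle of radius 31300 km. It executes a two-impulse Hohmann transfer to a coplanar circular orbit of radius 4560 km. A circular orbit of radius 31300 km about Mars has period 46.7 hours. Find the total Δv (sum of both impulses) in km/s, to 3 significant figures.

Δv = 1.56 km/s

From Kepler's third law T² = 4π²r³/μ at r = 31300 km, T = 46.7 hours = 46.7 × 3600 s = 1.6812×10^5 s: μ = 4π²r³/T² = 42830.6 km³/s².
Semi-major axis of the transfer orbit: a_t = (31300 + 4560)/2 = 17930 km.
At r₁ the circular-orbit speed is v₁ = √(μ/r₁) = 1.1698 km/s.
Transfer-orbit speed at r₁ (vis-viva): v_a = √[μ(2/r₁ − 1/a_t)] = 0.58993 km/s.
First burn Δv₁ = |v_a − v₁| = 0.5799 km/s.
At r₂, v₂ = √(μ/r₂) = 3.06475 km/s.
Transfer-orbit speed at r₂: v_p = √[μ(2/r₂ − 1/a_t)] = 4.04927 km/s.
Second burn Δv₂ = |v₂ − v_p| = 0.9845 km/s.
Total Δv = Δv₁ + Δv₂ = 1.564 km/s.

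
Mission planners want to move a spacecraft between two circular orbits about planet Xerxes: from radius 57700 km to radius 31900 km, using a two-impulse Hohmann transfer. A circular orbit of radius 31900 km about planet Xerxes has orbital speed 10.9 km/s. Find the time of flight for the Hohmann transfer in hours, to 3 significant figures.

t = 4.25 hours

From the circular-orbit relation v² = μ/r at r = 31900 km: μ = v²r = (10.9)² × 31900 = 3.79004×10^6 km³/s².
Transfer-ellipse semi-major axis a_t = (r₁ + r₂)/2 = (57700 + 31900)/2 = 44800 km.
Half the transfer-orbit period gives t = π√(a_t³/μ) = 15300 s.
Converting: 15300 s ÷ 3600 s/hour = 4.25 hours.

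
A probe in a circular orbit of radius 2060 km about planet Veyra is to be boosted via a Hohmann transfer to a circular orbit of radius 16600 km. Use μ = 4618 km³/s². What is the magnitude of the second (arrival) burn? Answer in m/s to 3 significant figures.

Δv₂ = 280 m/s

Transfer-ellipse semi-major axis a_t = (r₁ + r₂)/2 = (2060 + 16600)/2 = 9330 km.
Circular speed at r = 16600 km: v_c = √(μ/r) = 0.5274 km/s.
Transfer-orbit speed at the same r (vis-viva, a = a_t): v_t = √[μ(2/r − 1/a_t)] = 0.2478 km/s.
Δv₂ = |v_t − v_c| = |0.2478 − 0.5274| = 0.2796 km/s.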